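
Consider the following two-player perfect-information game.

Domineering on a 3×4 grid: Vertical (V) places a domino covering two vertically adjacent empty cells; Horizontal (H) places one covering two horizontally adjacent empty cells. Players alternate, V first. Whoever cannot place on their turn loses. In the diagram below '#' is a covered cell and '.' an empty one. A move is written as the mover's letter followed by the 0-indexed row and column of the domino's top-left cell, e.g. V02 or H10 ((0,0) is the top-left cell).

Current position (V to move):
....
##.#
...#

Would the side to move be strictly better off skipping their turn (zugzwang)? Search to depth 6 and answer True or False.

zugzwang(..../##.#/...#, V) = False

[..../##.#/...#] V move#1: V02:-1/..#./####/...#*, V12:-1/..../####/..##
[..#./####/...#] H move#2: H00:+1/###./####/...#*, H20:+1/..#./####/##.#, H21:+1/..#./####/.###
[###./####/...#] end (terminal -1, V#3); searched ..../##.#/...# to 6
pass branch (H moves first from the same position):
  | [..../##.#/...#] H move#1: H00:+1/##../##.#/...#*, H01:+1/.##./##.#/...#, H02:+1/..##/##.#/...#, H20:+1/..../##.#/##.#, H21:+1/..../##.#/.###
  | [##../##.#/...#] V move#2: V02:-1/###./####/...#*, V12:-1/##../####/..##
  | [###./####/...#] H move#3: H20:+1/###./####/##.#*, H21:+1/###./####/.###
  | [###./####/##.#] end (terminal -1, V#4); searched ..../##.#/...# to 6
V moving scores -1; V passing scores -1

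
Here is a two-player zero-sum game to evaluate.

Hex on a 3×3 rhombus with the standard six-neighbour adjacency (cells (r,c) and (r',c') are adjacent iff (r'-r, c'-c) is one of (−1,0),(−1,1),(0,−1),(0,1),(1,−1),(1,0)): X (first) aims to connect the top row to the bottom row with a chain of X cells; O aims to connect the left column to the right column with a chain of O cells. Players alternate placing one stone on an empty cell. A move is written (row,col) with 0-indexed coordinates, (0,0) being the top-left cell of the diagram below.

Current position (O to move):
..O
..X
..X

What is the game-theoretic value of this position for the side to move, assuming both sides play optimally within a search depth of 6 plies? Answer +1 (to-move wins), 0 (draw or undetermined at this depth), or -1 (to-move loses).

p1 O@[..O/..X/..X]: (0,0)[O.O/..X/..X]+1* (0,1)[.OO/..X/..X]+1 (1,0)[..O/O.X/..X]+1 (1,1)[..O/.OX/..X]+1 (2,0)[..O/..X/O.X]+1 (2,1)[..O/..X/.OX]-1
p2 X@[O.O/..X/..X]: (0,1)[OXO/..X/..X]-1* (1,0)[O.O/X.X/..X]-1 (1,1)[O.O/.XX/..X]-1 (2,0)[O.O/..X/X.X]-1 (2,1)[O.O/..X/.XX]-1
p3 O@[OXO/..X/..X]: (1,0)[OXO/O.X/..X]-1 (1,1)[OXO/.OX/..X]+1* (2,0)[OXO/..X/O.X]-1 (2,1)[OXO/..X/.OX]-1
p4 X@[OXO/.OX/..X]: (1,0)[OXO/XOX/..X]-1* (2,0)[OXO/.OX/X.X]-1 (2,1)[OXO/.OX/.XX]-1
p5 O@[OXO/XOX/..X]: (2,0)[OXO/XOX/O.X]+1* (2,1)[OXO/XOX/.OX]-1
p6 X@[OXO/XOX/O.X] terminal -1; root [..O/..X/..X] d6

value(..O/..X/..X, O) = +1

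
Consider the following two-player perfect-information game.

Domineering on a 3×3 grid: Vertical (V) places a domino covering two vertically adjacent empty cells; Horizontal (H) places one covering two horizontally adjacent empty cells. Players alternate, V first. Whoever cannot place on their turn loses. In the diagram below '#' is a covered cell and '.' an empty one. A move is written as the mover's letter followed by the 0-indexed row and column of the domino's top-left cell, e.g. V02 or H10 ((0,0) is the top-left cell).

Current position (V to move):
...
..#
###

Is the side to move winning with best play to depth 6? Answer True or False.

p1 V@[.../..#/###]: V00[#../#.#/###]-1 V01[.#./.##/###]+1*
p2 H@[.#./.##/###] terminal -1; root [.../..#/###] d6

V winning at [.../..#/###]: True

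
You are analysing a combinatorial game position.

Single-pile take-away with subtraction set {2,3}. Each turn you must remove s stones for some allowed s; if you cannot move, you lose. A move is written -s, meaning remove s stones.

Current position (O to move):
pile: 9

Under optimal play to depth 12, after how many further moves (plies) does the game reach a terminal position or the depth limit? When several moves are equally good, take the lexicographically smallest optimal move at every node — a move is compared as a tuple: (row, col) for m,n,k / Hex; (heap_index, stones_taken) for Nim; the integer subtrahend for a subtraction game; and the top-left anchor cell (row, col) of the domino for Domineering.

PV length from [9]: 3 plies

[9] O move#1: -2:-1/7, -3:+1/6*
[6] X move#2: -2:-1/4*, -3:-1/3
[4] O move#3: -2:-1/2, -3:+1/1*
[1] end (terminal -1, X#4); searched 9 to 12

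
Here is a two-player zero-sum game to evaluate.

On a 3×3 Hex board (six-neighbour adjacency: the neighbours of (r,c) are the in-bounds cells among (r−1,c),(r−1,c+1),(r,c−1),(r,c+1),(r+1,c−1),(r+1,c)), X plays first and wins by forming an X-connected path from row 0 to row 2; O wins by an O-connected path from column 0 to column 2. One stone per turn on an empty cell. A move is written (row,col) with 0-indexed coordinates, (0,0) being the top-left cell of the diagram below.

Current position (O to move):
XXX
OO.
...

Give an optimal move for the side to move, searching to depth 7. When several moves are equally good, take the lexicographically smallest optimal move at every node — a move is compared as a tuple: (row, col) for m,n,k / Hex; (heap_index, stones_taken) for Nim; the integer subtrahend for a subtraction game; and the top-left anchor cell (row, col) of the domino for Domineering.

O's best at [XXX/OO./...]: (1,2)

p1 O@[XXX/OO./...]: (1,2)[XXX/OOO/...]+1* (2,0)[XXX/OO./O..]-1 (2,1)[XXX/OO./.O.]+1 (2,2)[XXX/OO./..O]+1
p2 X@[XXX/OOO/...] terminal -1; root [XXX/OO./...] d7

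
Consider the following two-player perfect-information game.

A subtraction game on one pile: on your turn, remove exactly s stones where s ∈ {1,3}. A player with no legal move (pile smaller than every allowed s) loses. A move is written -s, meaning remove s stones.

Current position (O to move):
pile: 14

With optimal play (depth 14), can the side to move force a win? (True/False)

O winning at [14]: False

p1 O@[14]: -1[13]-1* -3[11]-1
p2 X@[13]: -1[12]+1* -3[10]+1
p3 O@[12]: -1[11]-1* -3[9]-1
p4 X@[11]: -1[10]+1* -3[8]+1
p5 O@[10]: -1[9]-1* -3[7]-1
p6 X@[9]: -1[8]+1* -3[6]+1
p7 O@[8]: -1[7]-1* -3[5]-1
p8 X@[7]: -1[6]+1* -3[4]+1
p9 O@[6]: -1[5]-1* -3[3]-1
p10 X@[5]: -1[4]+1* -3[2]+1
p11 O@[4]: -1[3]-1* -3[1]-1
p12 X@[3]: -1[2]+1* -3[0]+1
p13 O@[2]: -1[1]-1*
p14 X@[1]: -1[0]+1*
p15 O@[0] terminal -1; root [14] d14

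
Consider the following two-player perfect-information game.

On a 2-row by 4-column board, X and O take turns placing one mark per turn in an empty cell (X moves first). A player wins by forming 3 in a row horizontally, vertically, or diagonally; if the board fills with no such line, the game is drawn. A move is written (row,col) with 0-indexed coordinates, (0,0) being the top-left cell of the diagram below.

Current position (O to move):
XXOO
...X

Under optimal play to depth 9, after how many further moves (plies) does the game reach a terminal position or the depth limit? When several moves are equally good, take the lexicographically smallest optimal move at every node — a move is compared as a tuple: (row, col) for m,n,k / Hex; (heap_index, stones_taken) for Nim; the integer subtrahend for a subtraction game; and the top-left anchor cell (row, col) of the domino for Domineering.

PV length from [XXOO/...X]: 3 plies

[XXOO/...X] O move#1: (1,0):+0/XXOO/O..X*, (1,1):+0/XXOO/.O.X, (1,2):+0/XXOO/..OX
[XXOO/O..X] X move#2: (1,1):+0/XXOO/OX.X*, (1,2):+0/XXOO/O.XX
[XXOO/OX.X] O move#3: (1,2):+0/XXOO/OXOX*
[XXOO/OXOX] end (terminal +0, X#4); searched XXOO/...X to 9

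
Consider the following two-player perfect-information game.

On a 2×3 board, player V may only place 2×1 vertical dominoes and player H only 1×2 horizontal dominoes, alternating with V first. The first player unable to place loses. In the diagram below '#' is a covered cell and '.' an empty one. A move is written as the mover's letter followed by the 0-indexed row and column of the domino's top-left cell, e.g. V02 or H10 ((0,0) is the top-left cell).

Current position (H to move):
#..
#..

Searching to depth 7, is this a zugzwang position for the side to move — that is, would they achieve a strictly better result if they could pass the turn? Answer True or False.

ply 1, H at #../#.. | H01=+1→###/#..*; H11=+1→#../###
ply 2: ###/#.. is terminal -1 (V); from #../#.. depth 7
pass branch (V moves first from the same position):
  | ply 1, V at #../#.. | V01=+1→##./##.*; V02=+1→#.#/#.#
  | ply 2: ##./##. is terminal -1 (H); from #../#.. depth 7
H moving scores +1; H passing scores -1

zugzwang(#../#.., H) = False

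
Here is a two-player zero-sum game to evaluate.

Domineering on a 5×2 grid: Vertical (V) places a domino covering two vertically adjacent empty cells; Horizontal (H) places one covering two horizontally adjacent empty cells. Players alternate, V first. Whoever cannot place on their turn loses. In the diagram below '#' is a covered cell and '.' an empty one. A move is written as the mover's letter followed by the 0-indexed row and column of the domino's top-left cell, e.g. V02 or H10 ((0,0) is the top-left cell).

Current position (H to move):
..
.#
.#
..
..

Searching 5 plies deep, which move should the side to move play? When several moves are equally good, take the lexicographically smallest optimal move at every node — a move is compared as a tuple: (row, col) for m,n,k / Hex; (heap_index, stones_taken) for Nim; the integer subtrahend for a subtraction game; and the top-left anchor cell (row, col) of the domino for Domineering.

ply 1, H at ../.#/.#/../.. | H00=-1→##/.#/.#/../..; H30=+1→../.#/.#/##/..*; H40=+1→../.#/.#/../##
ply 2, V at ../.#/.#/##/.. | V00=-1→#./##/.#/##/..*; V10=-1→../##/##/##/..
ply 3, H at #./##/.#/##/.. | H40=+1→#./##/.#/##/##*
ply 4: #./##/.#/##/## is terminal -1 (V); from ../.#/.#/../.. depth 5

H's best at [../.#/.#/../..]: H30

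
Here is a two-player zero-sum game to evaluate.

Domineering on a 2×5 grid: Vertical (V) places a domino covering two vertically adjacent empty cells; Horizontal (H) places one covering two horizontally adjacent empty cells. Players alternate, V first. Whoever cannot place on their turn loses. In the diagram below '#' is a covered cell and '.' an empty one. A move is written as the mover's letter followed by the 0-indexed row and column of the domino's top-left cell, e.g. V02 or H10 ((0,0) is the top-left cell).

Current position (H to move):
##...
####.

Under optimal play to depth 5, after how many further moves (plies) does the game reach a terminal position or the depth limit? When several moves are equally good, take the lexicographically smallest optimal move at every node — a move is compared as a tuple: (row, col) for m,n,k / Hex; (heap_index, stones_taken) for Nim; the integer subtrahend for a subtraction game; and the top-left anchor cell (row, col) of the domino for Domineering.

ply 1, H at ##.../####. | H02=-1→####./####.; H03=+1→##.##/####.*
ply 2: ##.##/####. is terminal -1 (V); from ##.../####. depth 5

PV length from [##.../####.]: 1 ply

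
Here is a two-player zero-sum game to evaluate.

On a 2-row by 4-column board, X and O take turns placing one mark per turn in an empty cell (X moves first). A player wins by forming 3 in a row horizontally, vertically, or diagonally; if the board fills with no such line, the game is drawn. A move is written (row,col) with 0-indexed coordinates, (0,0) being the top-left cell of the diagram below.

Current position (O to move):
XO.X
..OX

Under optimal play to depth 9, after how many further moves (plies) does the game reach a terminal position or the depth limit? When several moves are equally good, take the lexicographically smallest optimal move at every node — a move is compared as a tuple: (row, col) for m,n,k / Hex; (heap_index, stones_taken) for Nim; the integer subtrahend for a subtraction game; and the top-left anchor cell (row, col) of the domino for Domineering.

PV length from [XO.X/..OX]: 3 plies

[XO.X/..OX] O move#1: (0,2):+0/XOOX/..OX*, (1,0):+0/XO.X/O.OX, (1,1):+0/XO.X/.OOX
[XOOX/..OX] X move#2: (1,0):+0/XOOX/X.OX*, (1,1):+0/XOOX/.XOX
[XOOX/X.OX] O move#3: (1,1):+0/XOOX/XOOX*
[XOOX/XOOX] end (terminal +0, X#4); searched XO.X/..OX to 9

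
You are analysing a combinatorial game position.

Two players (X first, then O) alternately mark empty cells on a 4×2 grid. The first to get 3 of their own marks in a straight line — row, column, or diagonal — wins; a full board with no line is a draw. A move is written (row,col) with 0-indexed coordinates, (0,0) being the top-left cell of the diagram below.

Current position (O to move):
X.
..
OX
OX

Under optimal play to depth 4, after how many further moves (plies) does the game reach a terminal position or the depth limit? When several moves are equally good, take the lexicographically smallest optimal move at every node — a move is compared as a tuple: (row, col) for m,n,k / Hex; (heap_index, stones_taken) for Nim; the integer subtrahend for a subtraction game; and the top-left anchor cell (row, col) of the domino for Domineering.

PV length from [X./../OX/OX]: 1 ply

p1 O@[X./../OX/OX]: (0,1)[XO/../OX/OX]-1 (1,0)[X./O./OX/OX]+1* (1,1)[X./.O/OX/OX]+0
p2 X@[X./O./OX/OX] terminal -1; root [X./../OX/OX] d4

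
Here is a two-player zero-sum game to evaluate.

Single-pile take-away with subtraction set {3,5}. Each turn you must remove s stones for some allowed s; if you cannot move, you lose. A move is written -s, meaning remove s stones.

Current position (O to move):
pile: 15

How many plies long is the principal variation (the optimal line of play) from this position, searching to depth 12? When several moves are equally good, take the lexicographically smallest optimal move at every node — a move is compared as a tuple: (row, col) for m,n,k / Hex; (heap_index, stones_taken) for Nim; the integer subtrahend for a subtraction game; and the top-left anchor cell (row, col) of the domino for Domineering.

p1 O@[15]: -3[12]-1 -5[10]+1*
p2 X@[10]: -3[7]-1* -5[5]-1
p3 O@[7]: -3[4]-1 -5[2]+1*
p4 X@[2] terminal -1; root [15] d12

PV length from [15]: 3 plies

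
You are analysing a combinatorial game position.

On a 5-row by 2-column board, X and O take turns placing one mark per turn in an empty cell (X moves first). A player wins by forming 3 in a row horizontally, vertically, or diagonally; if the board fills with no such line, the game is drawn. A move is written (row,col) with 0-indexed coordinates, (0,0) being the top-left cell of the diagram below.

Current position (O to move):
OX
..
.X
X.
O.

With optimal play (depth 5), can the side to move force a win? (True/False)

O winning at [OX/../.X/X./O.]: False

p1 O@[OX/../.X/X./O.]: (1,0)[OX/O./.X/X./O.]-1 (1,1)[OX/.O/.X/X./O.]+0* (2,0)[OX/../OX/X./O.]-1 (3,1)[OX/../.X/XO/O.]-1 (4,1)[OX/../.X/X./OO]-1
p2 X@[OX/.O/.X/X./O.]: (1,0)[OX/XO/.X/X./O.]+0* (2,0)[OX/.O/XX/X./O.]+0 (3,1)[OX/.O/.X/XX/O.]+0 (4,1)[OX/.O/.X/X./OX]+0
p3 O@[OX/XO/.X/X./O.]: (2,0)[OX/XO/OX/X./O.]+0* (3,1)[OX/XO/.X/XO/O.]-1 (4,1)[OX/XO/.X/X./OO]-1
p4 X@[OX/XO/OX/X./O.]: (3,1)[OX/XO/OX/XX/O.]+0* (4,1)[OX/XO/OX/X./OX]+0
p5 O@[OX/XO/OX/XX/O.]: (4,1)[OX/XO/OX/XX/OO]+0*
p6 X@[OX/XO/OX/XX/OO] terminal +0; root [OX/../.X/X./O.] d5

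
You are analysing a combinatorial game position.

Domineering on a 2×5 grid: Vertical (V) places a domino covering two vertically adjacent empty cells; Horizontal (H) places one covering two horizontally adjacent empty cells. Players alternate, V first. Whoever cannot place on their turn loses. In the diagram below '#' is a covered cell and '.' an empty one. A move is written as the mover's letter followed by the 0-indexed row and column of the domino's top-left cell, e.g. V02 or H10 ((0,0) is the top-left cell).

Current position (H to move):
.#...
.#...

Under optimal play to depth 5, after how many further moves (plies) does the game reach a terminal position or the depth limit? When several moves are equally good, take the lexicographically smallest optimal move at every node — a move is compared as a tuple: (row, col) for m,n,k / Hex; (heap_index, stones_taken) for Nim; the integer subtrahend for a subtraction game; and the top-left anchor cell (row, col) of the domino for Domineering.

p1 H@[.#.../.#...]: H02[.###./.#...]-1* H03[.#.##/.#...]-1 H12[.#.../.###.]-1 H13[.#.../.#.##]-1
p2 V@[.###./.#...]: V00[####./##...]-1 V04[.####/.#..#]+1*
p3 H@[.####/.#..#]: H12[.####/.####]-1*
p4 V@[.####/.####]: V00[#####/#####]+1*
p5 H@[#####/#####] terminal -1; root [.#.../.#...] d5

PV length from [.#.../.#...]: 4 plies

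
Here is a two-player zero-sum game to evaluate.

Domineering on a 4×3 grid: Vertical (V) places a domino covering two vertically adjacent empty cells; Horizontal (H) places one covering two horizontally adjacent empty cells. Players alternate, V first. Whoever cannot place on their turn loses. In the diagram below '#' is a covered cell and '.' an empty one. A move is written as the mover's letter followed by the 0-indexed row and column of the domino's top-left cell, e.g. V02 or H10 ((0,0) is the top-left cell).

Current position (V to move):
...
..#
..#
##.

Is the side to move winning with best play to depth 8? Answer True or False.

V winning at [.../..#/..#/##.]: True

[.../..#/..#/##.] V move#1: V00:+1/#../#.#/..#/##.*, V01:+1/.#./.##/..#/##., V10:+1/.../#.#/#.#/##., V11:+1/.../.##/.##/##.
[#../#.#/..#/##.] H move#2: H01:-1/###/#.#/..#/##.*, H20:-1/#../#.#/###/##.
[###/#.#/..#/##.] V move#3: V11:+1/###/###/.##/##.*
[###/###/.##/##.] end (terminal -1, H#4); searched .../..#/..#/##. to 8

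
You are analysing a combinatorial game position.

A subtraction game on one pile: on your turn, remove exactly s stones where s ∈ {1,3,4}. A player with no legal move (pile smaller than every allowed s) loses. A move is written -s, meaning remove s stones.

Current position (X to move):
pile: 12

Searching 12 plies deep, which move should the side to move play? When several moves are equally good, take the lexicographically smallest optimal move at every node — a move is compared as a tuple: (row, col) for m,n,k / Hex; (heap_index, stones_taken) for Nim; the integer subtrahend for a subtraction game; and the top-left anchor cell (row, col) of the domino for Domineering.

[12] X move#1: -1:-1/11, -3:+1/9*, -4:-1/8
[9] O move#2: -1:-1/8*, -3:-1/6, -4:-1/5
[8] X move#3: -1:+1/7*, -3:-1/5, -4:-1/4
[7] O move#4: -1:-1/6*, -3:-1/4, -4:-1/3
[6] X move#5: -1:-1/5, -3:-1/3, -4:+1/2*
[2] O move#6: -1:-1/1*
[1] X move#7: -1:+1/0*
[0] end (terminal -1, O#8); searched 12 to 12

X's best at [12]: -3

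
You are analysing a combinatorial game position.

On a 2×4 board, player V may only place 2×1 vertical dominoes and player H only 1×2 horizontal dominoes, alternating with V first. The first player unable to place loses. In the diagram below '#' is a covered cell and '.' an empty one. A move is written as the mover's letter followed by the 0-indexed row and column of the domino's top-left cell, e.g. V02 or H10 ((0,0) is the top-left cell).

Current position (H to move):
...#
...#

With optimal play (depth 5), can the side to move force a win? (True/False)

H winning at [...#/...#]: True

[...#/...#] H move#1: H00:+1/##.#/...#*, H01:+1/.###/...#, H10:+1/...#/##.#, H11:+1/...#/.###
[##.#/...#] V move#2: V02:-1/####/..##*
[####/..##] H move#3: H10:+1/####/####*
[####/####] end (terminal -1, V#4); searched ...#/...# to 5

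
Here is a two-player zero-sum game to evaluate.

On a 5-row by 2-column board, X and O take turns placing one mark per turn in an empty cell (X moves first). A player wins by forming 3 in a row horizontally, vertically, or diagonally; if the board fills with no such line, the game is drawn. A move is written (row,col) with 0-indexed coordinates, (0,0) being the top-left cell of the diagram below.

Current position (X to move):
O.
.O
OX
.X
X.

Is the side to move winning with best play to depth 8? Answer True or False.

p1 X@[O./.O/OX/.X/X.]: (0,1)[OX/.O/OX/.X/X.]-1 (1,0)[O./XO/OX/.X/X.]+0 (3,0)[O./.O/OX/XX/X.]-1 (4,1)[O./.O/OX/.X/XX]+1*
p2 O@[O./.O/OX/.X/XX] terminal -1; root [O./.O/OX/.X/X.] d8

X winning at [O./.O/OX/.X/X.]: True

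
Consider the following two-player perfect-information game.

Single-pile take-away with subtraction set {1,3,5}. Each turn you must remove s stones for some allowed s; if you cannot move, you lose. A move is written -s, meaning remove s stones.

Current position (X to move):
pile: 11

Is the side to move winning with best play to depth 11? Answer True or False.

[11] X move#1: -1:+1/10*, -3:+1/8, -5:+1/6
[10] O move#2: -1:-1/9*, -3:-1/7, -5:-1/5
[9] X move#3: -1:+1/8*, -3:+1/6, -5:+1/4
[8] O move#4: -1:-1/7*, -3:-1/5, -5:-1/3
[7] X move#5: -1:+1/6*, -3:+1/4, -5:+1/2
[6] O move#6: -1:-1/5*, -3:-1/3, -5:-1/1
[5] X move#7: -1:+1/4*, -3:+1/2, -5:+1/0
[4] O move#8: -1:-1/3*, -3:-1/1
[3] X move#9: -1:+1/2*, -3:+1/0
[2] O move#10: -1:-1/1*
[1] X move#11: -1:+1/0*
[0] end (terminal -1, O#12); searched 11 to 11

X winning at [11]: True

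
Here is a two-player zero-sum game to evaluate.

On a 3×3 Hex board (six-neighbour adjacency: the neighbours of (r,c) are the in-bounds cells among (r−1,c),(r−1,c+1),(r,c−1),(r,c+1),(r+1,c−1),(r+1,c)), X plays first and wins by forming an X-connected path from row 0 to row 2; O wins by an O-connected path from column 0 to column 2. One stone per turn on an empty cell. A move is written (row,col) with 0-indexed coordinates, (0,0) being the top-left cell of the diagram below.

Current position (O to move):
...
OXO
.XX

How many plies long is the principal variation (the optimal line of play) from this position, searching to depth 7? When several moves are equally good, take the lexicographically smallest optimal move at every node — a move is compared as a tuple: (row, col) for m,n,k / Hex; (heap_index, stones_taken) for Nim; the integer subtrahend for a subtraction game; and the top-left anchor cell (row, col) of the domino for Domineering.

PV length from [.../OXO/.XX]: 2 plies

p1 O@[.../OXO/.XX]: (0,0)[O../OXO/.XX]-1* (0,1)[.O./OXO/.XX]-1 (0,2)[..O/OXO/.XX]-1 (2,0)[.../OXO/OXX]-1
p2 X@[O../OXO/.XX]: (0,1)[OX./OXO/.XX]+1* (0,2)[O.X/OXO/.XX]+1 (2,0)[O../OXO/XXX]+1
p3 O@[OX./OXO/.XX] terminal -1; root [.../OXO/.XX] d7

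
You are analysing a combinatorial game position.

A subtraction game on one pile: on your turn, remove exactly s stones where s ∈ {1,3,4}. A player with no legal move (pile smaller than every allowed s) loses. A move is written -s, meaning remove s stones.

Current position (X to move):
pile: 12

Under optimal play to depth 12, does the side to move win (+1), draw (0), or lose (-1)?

value(12, X) = +1

[12] X move#1: -1:-1/11, -3:+1/9*, -4:-1/8
[9] O move#2: -1:-1/8*, -3:-1/6, -4:-1/5
[8] X move#3: -1:+1/7*, -3:-1/5, -4:-1/4
[7] O move#4: -1:-1/6*, -3:-1/4, -4:-1/3
[6] X move#5: -1:-1/5, -3:-1/3, -4:+1/2*
[2] O move#6: -1:-1/1*
[1] X move#7: -1:+1/0*
[0] end (terminal -1, O#8); searched 12 to 12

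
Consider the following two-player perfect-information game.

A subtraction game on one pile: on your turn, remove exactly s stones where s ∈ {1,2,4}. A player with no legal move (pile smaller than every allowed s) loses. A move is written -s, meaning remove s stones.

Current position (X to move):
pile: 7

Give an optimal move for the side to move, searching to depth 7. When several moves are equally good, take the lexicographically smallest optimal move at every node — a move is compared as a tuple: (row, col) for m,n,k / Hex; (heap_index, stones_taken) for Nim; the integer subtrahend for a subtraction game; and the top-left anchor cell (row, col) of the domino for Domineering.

p1 X@[7]: -1[6]+1* -2[5]-1 -4[3]+1
p2 O@[6]: -1[5]-1* -2[4]-1 -4[2]-1
p3 X@[5]: -1[4]-1 -2[3]+1* -4[1]-1
p4 O@[3]: -1[2]-1* -2[1]-1
p5 X@[2]: -1[1]-1 -2[0]+1*
p6 O@[0] terminal -1; root [7] d7

X's best at [7]: -1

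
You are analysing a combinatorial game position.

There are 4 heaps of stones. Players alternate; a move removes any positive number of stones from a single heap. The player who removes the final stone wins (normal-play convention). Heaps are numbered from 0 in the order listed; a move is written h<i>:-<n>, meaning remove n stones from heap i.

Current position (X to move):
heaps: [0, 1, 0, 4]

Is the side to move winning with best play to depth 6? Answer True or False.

ply 1, X at (0,1,0,4) | h1:-1=-1→(0,0,0,4); h3:-1=-1→(0,1,0,3); h3:-2=-1→(0,1,0,2); h3:-3=+1→(0,1,0,1)*; h3:-4=-1→(0,1,0,0)
ply 2, O at (0,1,0,1) | h1:-1=-1→(0,0,0,1)*; h3:-1=-1→(0,1,0,0)
ply 3, X at (0,0,0,1) | h3:-1=+1→(0,0,0,0)*
ply 4: (0,0,0,0) is terminal -1 (O); from (0,1,0,4) depth 6

X winning at [(0,1,0,4)]: True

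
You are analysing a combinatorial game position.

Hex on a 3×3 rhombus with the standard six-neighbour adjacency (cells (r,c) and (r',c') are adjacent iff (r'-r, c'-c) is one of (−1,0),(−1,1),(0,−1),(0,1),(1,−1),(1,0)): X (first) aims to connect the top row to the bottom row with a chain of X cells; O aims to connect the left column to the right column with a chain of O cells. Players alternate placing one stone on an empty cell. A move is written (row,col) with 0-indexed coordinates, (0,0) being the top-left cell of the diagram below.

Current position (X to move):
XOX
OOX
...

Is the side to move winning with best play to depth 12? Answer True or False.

X winning at [XOX/OOX/...]: True

ply 1, X at XOX/OOX/... | (2,0)=+1→XOX/OOX/X..*; (2,1)=+1→XOX/OOX/.X.; (2,2)=+1→XOX/OOX/..X
ply 2, O at XOX/OOX/X.. | (2,1)=-1→XOX/OOX/XO.*; (2,2)=-1→XOX/OOX/X.O
ply 3, X at XOX/OOX/XO. | (2,2)=+1→XOX/OOX/XOX*
ply 4: XOX/OOX/XOX is terminal -1 (O); from XOX/OOX/... depth 12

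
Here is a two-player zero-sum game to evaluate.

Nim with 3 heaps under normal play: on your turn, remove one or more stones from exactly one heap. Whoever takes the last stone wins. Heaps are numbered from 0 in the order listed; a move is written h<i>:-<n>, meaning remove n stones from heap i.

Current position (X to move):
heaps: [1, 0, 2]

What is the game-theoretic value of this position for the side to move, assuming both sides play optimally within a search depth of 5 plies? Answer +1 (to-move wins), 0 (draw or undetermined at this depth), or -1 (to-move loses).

value((1,0,2), X) = +1

[(1,0,2)] X move#1: h0:-1:-1/(0,0,2), h2:-1:+1/(1,0,1)*, h2:-2:-1/(1,0,0)
[(1,0,1)] O move#2: h0:-1:-1/(0,0,1)*, h2:-1:-1/(1,0,0)
[(0,0,1)] X move#3: h2:-1:+1/(0,0,0)*
[(0,0,0)] end (terminal -1, O#4); searched (1,0,2) to 5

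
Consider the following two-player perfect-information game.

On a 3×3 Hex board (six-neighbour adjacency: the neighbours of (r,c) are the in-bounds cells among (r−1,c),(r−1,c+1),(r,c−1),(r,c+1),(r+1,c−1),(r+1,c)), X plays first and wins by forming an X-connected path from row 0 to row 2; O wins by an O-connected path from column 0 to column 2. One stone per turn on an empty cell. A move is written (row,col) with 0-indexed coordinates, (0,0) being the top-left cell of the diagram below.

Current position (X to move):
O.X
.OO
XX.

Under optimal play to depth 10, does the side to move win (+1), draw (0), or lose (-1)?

value(O.X/.OO/XX., X) = -1

[O.X/.OO/XX.] X move#1: (0,1):-1/OXX/.OO/XX.*, (1,0):-1/O.X/XOO/XX., (2,2):-1/O.X/.OO/XXX
[OXX/.OO/XX.] O move#2: (1,0):+1/OXX/OOO/XX.*, (2,2):-1/OXX/.OO/XXO
[OXX/OOO/XX.] end (terminal -1, X#3); searched O.X/.OO/XX. to 10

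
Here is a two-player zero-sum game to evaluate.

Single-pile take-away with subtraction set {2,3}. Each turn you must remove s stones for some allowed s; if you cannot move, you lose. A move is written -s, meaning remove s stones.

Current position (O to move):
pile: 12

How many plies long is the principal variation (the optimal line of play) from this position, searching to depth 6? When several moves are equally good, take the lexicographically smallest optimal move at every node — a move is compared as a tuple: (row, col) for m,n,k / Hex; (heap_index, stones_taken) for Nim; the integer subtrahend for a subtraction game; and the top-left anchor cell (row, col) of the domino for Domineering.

PV length from [12]: 5 plies

ply 1, O at 12 | -2=+1→10*; -3=-1→9
ply 2, X at 10 | -2=-1→8*; -3=-1→7
ply 3, O at 8 | -2=+1→6*; -3=+1→5
ply 4, X at 6 | -2=-1→4*; -3=-1→3
ply 5, O at 4 | -2=-1→2; -3=+1→1*
ply 6: 1 is terminal -1 (X); from 12 depth 6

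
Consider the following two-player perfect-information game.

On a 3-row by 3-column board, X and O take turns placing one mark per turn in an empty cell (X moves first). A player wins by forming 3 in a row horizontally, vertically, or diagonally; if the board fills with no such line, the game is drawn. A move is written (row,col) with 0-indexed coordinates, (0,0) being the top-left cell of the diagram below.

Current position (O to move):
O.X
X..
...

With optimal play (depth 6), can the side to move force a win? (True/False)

O winning at [O.X/X../...]: False

ply 1, O at O.X/X../... | (0,1)=-1→OOX/X../...; (1,1)=+0→O.X/XO./...*; (1,2)=+0→O.X/X.O/...; (2,0)=-1→O.X/X../O..; (2,1)=-1→O.X/X../.O.; (2,2)=-1→O.X/X../..O
ply 2, X at O.X/XO./... | (0,1)=-1→OXX/XO./...; (1,2)=-1→O.X/XOX/...; (2,0)=-1→O.X/XO./X..; (2,1)=-1→O.X/XO./.X.; (2,2)=+0→O.X/XO./..X*
ply 3, O at O.X/XO./..X | (0,1)=-1→OOX/XO./..X; (1,2)=+0→O.X/XOO/..X*; (2,0)=-1→O.X/XO./O.X; (2,1)=-1→O.X/XO./.OX
ply 4, X at O.X/XOO/..X | (0,1)=+0→OXX/XOO/..X*; (2,0)=+0→O.X/XOO/X.X; (2,1)=+0→O.X/XOO/.XX
ply 5, O at OXX/XOO/..X | (2,0)=+0→OXX/XOO/O.X*; (2,1)=+0→OXX/XOO/.OX
ply 6, X at OXX/XOO/O.X | (2,1)=+0→OXX/XOO/OXX*
ply 7: OXX/XOO/OXX is terminal +0 (O); from O.X/X../... depth 6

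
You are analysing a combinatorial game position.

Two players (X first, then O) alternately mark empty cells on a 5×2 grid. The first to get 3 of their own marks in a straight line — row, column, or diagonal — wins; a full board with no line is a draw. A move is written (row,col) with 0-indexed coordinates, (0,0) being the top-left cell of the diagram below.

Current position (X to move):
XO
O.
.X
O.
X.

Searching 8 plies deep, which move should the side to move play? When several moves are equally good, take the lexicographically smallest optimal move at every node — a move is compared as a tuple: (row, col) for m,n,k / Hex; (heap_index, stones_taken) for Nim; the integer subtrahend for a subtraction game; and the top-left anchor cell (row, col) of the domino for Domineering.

X's best at [XO/O./.X/O./X.]: (2,0)

[XO/O./.X/O./X.] X move#1: (1,1):-1/XO/OX/.X/O./X., (2,0):+0/XO/O./XX/O./X.*, (3,1):-1/XO/O./.X/OX/X., (4,1):-1/XO/O./.X/O./XX
[XO/O./XX/O./X.] O move#2: (1,1):+0/XO/OO/XX/O./X.*, (3,1):+0/XO/O./XX/OO/X., (4,1):+0/XO/O./XX/O./XO
[XO/OO/XX/O./X.] X move#3: (3,1):+0/XO/OO/XX/OX/X.*, (4,1):+0/XO/OO/XX/O./XX
[XO/OO/XX/OX/X.] O move#4: (4,1):+0/XO/OO/XX/OX/XO*
[XO/OO/XX/OX/XO] end (terminal +0, X#5); searched XO/O./.X/O./X. to 8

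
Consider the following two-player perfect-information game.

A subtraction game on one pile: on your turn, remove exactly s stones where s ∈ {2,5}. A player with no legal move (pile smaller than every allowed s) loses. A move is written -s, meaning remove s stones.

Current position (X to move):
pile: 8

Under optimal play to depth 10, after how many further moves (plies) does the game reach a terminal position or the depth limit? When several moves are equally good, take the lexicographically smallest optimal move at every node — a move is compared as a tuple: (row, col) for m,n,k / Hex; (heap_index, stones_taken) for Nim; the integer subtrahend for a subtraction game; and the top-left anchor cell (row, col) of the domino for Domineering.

PV length from [8]: 4 plies

ply 1, X at 8 | -2=-1→6*; -5=-1→3
ply 2, O at 6 | -2=+1→4*; -5=+1→1
ply 3, X at 4 | -2=-1→2*
ply 4, O at 2 | -2=+1→0*
ply 5: 0 is terminal -1 (X); from 8 depth 10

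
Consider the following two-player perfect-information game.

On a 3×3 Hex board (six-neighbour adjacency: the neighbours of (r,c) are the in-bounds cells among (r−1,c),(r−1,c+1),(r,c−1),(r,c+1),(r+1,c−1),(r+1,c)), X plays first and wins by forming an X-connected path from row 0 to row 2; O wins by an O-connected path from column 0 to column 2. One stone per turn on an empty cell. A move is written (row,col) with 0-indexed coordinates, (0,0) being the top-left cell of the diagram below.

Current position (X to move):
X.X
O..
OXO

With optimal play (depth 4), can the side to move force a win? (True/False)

X winning at [X.X/O../OXO]: True

[X.X/O../OXO] X move#1: (0,1):+1/XXX/O../OXO*, (1,1):+1/X.X/OX./OXO, (1,2):+1/X.X/O.X/OXO
[XXX/O../OXO] O move#2: (1,1):-1/XXX/OO./OXO*, (1,2):-1/XXX/O.O/OXO
[XXX/OO./OXO] X move#3: (1,2):+1/XXX/OOX/OXO*
[XXX/OOX/OXO] end (terminal -1, O#4); searched X.X/O../OXO to 4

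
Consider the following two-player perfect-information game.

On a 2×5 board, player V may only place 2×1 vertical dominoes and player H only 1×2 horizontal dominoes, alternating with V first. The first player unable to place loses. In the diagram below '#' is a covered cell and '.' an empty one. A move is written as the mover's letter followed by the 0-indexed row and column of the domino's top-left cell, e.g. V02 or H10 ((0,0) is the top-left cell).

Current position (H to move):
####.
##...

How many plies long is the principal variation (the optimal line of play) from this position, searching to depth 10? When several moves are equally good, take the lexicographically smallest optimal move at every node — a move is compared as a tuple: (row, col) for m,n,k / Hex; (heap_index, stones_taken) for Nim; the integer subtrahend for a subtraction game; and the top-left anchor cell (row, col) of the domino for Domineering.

p1 H@[####./##...]: H12[####./####.]-1 H13[####./##.##]+1*
p2 V@[####./##.##] terminal -1; root [####./##...] d10

PV length from [####./##...]: 1 ply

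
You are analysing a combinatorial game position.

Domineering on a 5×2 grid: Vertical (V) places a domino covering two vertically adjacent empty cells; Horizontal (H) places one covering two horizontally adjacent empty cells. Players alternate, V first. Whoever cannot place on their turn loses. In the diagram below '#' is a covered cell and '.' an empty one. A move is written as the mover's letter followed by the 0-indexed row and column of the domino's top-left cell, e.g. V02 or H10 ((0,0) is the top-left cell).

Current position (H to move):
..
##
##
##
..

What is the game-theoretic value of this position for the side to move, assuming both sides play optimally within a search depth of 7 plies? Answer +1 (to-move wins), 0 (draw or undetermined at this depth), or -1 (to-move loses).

[../##/##/##/..] H move#1: H00:+1/##/##/##/##/..*, H40:+1/../##/##/##/##
[##/##/##/##/..] end (terminal -1, V#2); searched ../##/##/##/.. to 7

value(../##/##/##/.., H) = +1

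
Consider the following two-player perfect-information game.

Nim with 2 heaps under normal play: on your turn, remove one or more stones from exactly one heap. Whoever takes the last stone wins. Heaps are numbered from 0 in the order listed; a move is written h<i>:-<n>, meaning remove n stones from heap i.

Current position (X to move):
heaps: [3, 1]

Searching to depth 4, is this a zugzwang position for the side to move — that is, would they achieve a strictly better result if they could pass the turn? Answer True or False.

[(3,1)] X move#1: h0:-1:-1/(2,1), h0:-2:+1/(1,1)*, h0:-3:-1/(0,1), h1:-1:-1/(3,0)
[(1,1)] O move#2: h0:-1:-1/(0,1)*, h1:-1:-1/(1,0)
[(0,1)] X move#3: h1:-1:+1/(0,0)*
[(0,0)] end (terminal -1, O#4); searched (3,1) to 4
if X skipped the turn, O would face:
~ [(3,1)] O move#1: h0:-1:-1/(2,1), h0:-2:+1/(1,1)*, h0:-3:-1/(0,1), h1:-1:-1/(3,0)
~ [(1,1)] X move#2: h0:-1:-1/(0,1)*, h1:-1:-1/(1,0)
~ [(0,1)] O move#3: h1:-1:+1/(0,0)*
~ [(0,0)] end (terminal -1, X#4); searched (3,1) to 4
compare (X): move=+1 vs pass=-1

zugzwang((3,1), X) = False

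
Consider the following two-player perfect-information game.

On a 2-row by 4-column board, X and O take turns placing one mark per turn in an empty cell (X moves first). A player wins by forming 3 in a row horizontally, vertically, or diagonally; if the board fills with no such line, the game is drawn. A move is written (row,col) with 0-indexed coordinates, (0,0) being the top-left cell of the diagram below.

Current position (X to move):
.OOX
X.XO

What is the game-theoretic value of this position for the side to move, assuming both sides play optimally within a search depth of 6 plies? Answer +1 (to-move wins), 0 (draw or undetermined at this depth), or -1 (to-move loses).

[.OOX/X.XO] X move#1: (0,0):+0/XOOX/X.XO, (1,1):+1/.OOX/XXXO*
[.OOX/XXXO] end (terminal -1, O#2); searched .OOX/X.XO to 6

value(.OOX/X.XO, X) = +1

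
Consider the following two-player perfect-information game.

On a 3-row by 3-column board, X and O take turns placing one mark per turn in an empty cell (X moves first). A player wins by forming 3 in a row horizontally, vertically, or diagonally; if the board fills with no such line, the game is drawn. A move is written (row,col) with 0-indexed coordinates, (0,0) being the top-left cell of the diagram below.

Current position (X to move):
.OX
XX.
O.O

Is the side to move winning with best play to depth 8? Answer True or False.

X winning at [.OX/XX./O.O]: True

ply 1, X at .OX/XX./O.O | (0,0)=-1→XOX/XX./O.O; (1,2)=+1→.OX/XXX/O.O*; (2,1)=+0→.OX/XX./OXO
ply 2: .OX/XXX/O.O is terminal -1 (O); from .OX/XX./O.O depth 8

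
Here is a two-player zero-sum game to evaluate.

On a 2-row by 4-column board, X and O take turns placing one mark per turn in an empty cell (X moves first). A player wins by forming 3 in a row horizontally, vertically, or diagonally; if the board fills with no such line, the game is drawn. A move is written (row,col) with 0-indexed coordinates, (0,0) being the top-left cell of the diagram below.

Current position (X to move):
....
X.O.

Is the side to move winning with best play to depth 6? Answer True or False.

p1 X@[..../X.O.]: (0,0)[X.../X.O.]+0* (0,1)[.X../X.O.]+0 (0,2)[..X./X.O.]+0 (0,3)[...X/X.O.]+0 (1,1)[..../XXO.]+0 (1,3)[..../X.OX]+0
p2 O@[X.../X.O.]: (0,1)[XO../X.O.]+0* (0,2)[X.O./X.O.]+0 (0,3)[X..O/X.O.]+0 (1,1)[X.../XOO.]+0 (1,3)[X.../X.OO]+0
p3 X@[XO../X.O.]: (0,2)[XOX./X.O.]+0* (0,3)[XO.X/X.O.]+0 (1,1)[XO../XXO.]+0 (1,3)[XO../X.OX]+0
p4 O@[XOX./X.O.]: (0,3)[XOXO/X.O.]+0* (1,1)[XOX./XOO.]+0 (1,3)[XOX./X.OO]+0
p5 X@[XOXO/X.O.]: (1,1)[XOXO/XXO.]+0* (1,3)[XOXO/X.OX]+0
p6 O@[XOXO/XXO.]: (1,3)[XOXO/XXOO]+0*
p7 X@[XOXO/XXOO] terminal +0; root [..../X.O.] d6

X winning at [..../X.O.]: False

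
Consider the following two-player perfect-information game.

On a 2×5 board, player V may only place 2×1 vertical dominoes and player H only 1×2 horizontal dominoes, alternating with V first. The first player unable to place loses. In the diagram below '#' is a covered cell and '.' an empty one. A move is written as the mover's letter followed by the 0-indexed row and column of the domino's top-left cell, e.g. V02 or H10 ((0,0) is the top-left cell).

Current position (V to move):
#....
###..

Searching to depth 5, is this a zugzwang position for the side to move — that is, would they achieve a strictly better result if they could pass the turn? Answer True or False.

ply 1, V at #..../###.. | V03=+1→#..#./####.*; V04=-1→#...#/###.#
ply 2, H at #..#./####. | H01=-1→####./####.*
ply 3, V at ####./####. | V04=+1→#####/#####*
ply 4: #####/##### is terminal -1 (H); from #..../###.. depth 5
pass branch (H moves first from the same position):
  | ply 1, H at #..../###.. | H01=-1→###../###..; H02=-1→#.##./###..; H03=+1→#..##/###..*; H13=+1→#..../#####
  | ply 2: #..##/###.. is terminal -1 (V); from #..../###.. depth 5
V moving scores +1; V passing scores -1

zugzwang(#..../###.., V) = False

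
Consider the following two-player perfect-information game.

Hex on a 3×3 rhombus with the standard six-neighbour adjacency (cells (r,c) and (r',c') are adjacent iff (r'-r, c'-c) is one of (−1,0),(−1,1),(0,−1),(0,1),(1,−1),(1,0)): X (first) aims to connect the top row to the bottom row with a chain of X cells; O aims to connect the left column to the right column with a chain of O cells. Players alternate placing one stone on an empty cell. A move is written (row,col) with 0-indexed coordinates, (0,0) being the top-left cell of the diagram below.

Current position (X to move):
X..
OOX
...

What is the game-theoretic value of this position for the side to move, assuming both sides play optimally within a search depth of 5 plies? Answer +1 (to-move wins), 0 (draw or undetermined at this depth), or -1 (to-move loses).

ply 1, X at X../OOX/... | (0,1)=-1→XX./OOX/...; (0,2)=+1→X.X/OOX/...*; (2,0)=-1→X../OOX/X..; (2,1)=-1→X../OOX/.X.; (2,2)=-1→X../OOX/..X
ply 2, O at X.X/OOX/... | (0,1)=-1→XOX/OOX/...*; (2,0)=-1→X.X/OOX/O..; (2,1)=-1→X.X/OOX/.O.; (2,2)=-1→X.X/OOX/..O
ply 3, X at XOX/OOX/... | (2,0)=+1→XOX/OOX/X..*; (2,1)=+1→XOX/OOX/.X.; (2,2)=+1→XOX/OOX/..X
ply 4, O at XOX/OOX/X.. | (2,1)=-1→XOX/OOX/XO.*; (2,2)=-1→XOX/OOX/X.O
ply 5, X at XOX/OOX/XO. | (2,2)=+1→XOX/OOX/XOX*
ply 6: XOX/OOX/XOX is terminal -1 (O); from X../OOX/... depth 5

value(X../OOX/..., X) = +1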